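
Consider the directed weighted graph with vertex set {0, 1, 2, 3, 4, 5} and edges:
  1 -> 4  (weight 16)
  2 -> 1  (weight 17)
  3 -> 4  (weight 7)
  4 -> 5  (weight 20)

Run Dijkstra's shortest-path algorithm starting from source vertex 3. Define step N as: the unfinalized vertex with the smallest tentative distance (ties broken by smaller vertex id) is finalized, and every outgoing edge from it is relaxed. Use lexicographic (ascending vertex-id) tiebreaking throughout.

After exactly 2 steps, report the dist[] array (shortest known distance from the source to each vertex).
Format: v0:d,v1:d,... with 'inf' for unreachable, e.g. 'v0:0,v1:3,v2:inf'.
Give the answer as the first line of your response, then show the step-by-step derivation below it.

v0:inf,v1:inf,v2:inf,v3:0,v4:7,v5:27

step 1: dist = v0:inf,v1:inf,v2:inf,v3:0,v4:7,v5:inf
step 2: dist = v0:inf,v1:inf,v2:inf,v3:0,v4:7,v5:27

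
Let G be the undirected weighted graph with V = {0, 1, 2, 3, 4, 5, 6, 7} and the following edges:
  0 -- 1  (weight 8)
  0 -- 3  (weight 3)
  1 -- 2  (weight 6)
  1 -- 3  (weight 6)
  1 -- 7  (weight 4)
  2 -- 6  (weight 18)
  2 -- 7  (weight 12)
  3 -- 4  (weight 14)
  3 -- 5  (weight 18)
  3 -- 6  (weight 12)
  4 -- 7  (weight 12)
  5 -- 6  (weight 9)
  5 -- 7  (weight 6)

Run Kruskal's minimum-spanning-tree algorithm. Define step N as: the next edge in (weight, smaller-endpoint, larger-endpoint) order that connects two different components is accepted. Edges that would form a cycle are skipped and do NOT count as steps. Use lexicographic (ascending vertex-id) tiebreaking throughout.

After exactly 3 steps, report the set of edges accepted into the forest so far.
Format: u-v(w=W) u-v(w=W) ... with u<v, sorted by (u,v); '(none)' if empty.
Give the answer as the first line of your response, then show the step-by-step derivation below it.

0-3(w=3) 1-2(w=6) 1-7(w=4)

step 1: add edge 0-3 (w=3); MST = {0-3(w=3)}
step 2: add edge 1-7 (w=4); MST = {0-3(w=3) 1-7(w=4)}
step 3: add edge 1-2 (w=6); MST = {0-3(w=3) 1-2(w=6) 1-7(w=4)}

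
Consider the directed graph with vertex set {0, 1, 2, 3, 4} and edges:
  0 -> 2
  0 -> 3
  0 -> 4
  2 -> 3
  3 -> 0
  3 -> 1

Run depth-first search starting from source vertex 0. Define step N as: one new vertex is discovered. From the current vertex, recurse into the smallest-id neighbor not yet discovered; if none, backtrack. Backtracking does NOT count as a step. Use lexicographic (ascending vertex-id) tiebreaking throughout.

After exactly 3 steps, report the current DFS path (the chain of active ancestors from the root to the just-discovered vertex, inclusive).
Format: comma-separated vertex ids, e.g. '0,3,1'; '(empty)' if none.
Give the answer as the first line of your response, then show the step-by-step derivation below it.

0,2,3

step 1: discover 0; path=0; order=0
step 2: discover 2; path=0>2; order=0,2
step 3: discover 3; path=0>2>3; order=0,2,3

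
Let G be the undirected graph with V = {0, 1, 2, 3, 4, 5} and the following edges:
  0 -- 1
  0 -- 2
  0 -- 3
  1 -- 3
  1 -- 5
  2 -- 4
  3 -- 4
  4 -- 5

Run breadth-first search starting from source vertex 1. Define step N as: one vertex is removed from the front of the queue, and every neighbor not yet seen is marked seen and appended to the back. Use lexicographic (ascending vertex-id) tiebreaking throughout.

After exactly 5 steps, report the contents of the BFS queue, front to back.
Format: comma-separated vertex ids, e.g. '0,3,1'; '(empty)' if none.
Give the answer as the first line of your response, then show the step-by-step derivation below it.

4

step 1: dequeue 1; queue=[0,3,5]; order=1
step 2: dequeue 0; queue=[3,5,2]; order=1,0
step 3: dequeue 3; queue=[5,2,4]; order=1,0,3
step 4: dequeue 5; queue=[2,4]; order=1,0,3,5
step 5: dequeue 2; queue=[4]; order=1,0,3,5,2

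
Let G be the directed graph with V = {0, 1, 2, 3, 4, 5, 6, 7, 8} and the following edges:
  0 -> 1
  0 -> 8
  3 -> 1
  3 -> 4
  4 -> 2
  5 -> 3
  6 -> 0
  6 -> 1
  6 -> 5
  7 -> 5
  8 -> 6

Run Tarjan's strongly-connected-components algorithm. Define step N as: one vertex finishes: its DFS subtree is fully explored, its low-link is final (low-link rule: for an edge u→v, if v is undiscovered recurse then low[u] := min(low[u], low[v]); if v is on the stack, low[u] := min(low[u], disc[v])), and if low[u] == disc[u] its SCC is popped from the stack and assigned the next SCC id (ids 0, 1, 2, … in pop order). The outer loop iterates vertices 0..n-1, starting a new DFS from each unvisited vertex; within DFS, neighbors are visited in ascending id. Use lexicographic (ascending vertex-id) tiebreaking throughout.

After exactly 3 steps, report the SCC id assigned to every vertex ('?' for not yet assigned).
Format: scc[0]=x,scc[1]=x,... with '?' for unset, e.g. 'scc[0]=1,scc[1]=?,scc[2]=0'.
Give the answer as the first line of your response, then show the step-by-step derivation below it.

scc[0]=?,scc[1]=0,scc[2]=1,scc[3]=?,scc[4]=2,scc[5]=?,scc[6]=?,scc[7]=?,scc[8]=?

step 1: low=(low[0]=0,low[1]=1,low[2]=?,low[3]=?,low[4]=?,low[5]=?,low[6]=?,low[7]=?,low[8]=?); scc=(scc[0]=?,scc[1]=0,scc[2]=?,scc[3]=?,scc[4]=?,scc[5]=?,scc[6]=?,scc[7]=?,scc[8]=?)
step 2: low=(low[0]=0,low[1]=1,low[2]=7,low[3]=5,low[4]=6,low[5]=4,low[6]=0,low[7]=?,low[8]=2); scc=(scc[0]=?,scc[1]=0,scc[2]=1,scc[3]=?,scc[4]=?,scc[5]=?,scc[6]=?,scc[7]=?,scc[8]=?)
step 3: low=(low[0]=0,low[1]=1,low[2]=7,low[3]=5,low[4]=6,low[5]=4,low[6]=0,low[7]=?,low[8]=2); scc=(scc[0]=?,scc[1]=0,scc[2]=1,scc[3]=?,scc[4]=2,scc[5]=?,scc[6]=?,scc[7]=?,scc[8]=?)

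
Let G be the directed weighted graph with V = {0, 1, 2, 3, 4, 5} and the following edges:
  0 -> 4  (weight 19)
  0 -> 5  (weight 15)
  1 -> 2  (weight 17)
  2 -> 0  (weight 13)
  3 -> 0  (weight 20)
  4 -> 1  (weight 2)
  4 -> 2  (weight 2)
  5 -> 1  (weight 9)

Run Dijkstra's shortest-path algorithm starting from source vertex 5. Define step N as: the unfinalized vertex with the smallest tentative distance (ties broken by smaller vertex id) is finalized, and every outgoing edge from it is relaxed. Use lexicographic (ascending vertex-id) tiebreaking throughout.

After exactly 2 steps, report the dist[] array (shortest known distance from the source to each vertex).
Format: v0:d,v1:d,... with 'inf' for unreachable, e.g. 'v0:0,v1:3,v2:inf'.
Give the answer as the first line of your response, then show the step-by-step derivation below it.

v0:inf,v1:9,v2:26,v3:inf,v4:inf,v5:0

step 1: dist = v0:inf,v1:9,v2:inf,v3:inf,v4:inf,v5:0
step 2: dist = v0:inf,v1:9,v2:26,v3:inf,v4:inf,v5:0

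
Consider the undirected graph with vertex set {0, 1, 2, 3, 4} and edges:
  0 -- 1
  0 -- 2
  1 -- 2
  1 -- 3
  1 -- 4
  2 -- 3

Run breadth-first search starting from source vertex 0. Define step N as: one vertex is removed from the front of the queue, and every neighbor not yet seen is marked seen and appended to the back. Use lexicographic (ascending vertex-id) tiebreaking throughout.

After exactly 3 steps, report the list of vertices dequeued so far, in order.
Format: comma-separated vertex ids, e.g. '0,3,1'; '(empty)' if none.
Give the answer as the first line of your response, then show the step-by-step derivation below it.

0,1,2

step 1: dequeue 0; queue=[1,2]; order=0
step 2: dequeue 1; queue=[2,3,4]; order=0,1
step 3: dequeue 2; queue=[3,4]; order=0,1,2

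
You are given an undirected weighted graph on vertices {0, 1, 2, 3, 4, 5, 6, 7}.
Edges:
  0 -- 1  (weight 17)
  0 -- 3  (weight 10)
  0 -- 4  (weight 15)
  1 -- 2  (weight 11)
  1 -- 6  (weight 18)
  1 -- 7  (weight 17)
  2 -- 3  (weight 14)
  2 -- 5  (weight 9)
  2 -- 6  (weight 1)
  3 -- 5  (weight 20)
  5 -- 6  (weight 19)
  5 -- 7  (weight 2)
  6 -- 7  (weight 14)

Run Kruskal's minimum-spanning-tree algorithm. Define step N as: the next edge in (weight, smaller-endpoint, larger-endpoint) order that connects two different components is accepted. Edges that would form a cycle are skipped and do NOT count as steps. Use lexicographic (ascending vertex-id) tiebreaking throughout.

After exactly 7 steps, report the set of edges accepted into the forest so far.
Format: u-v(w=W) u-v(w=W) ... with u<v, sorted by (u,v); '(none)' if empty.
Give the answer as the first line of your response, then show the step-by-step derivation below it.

0-3(w=10) 0-4(w=15) 1-2(w=11) 2-3(w=14) 2-5(w=9) 2-6(w=1) 5-7(w=2)

step 1: add edge 2-6 (w=1); MST = {2-6(w=1)}
step 2: add edge 5-7 (w=2); MST = {2-6(w=1) 5-7(w=2)}
step 3: add edge 2-5 (w=9); MST = {2-5(w=9) 2-6(w=1) 5-7(w=2)}
step 4: add edge 0-3 (w=10); MST = {0-3(w=10) 2-5(w=9) 2-6(w=1) 5-7(w=2)}
step 5: add edge 1-2 (w=11); MST = {0-3(w=10) 1-2(w=11) 2-5(w=9) 2-6(w=1) 5-7(w=2)}
step 6: add edge 2-3 (w=14); MST = {0-3(w=10) 1-2(w=11) 2-3(w=14) 2-5(w=9) 2-6(w=1) 5-7(w=2)}
step 7: add edge 0-4 (w=15); MST = {0-3(w=10) 0-4(w=15) 1-2(w=11) 2-3(w=14) 2-5(w=9) 2-6(w=1) 5-7(w=2)}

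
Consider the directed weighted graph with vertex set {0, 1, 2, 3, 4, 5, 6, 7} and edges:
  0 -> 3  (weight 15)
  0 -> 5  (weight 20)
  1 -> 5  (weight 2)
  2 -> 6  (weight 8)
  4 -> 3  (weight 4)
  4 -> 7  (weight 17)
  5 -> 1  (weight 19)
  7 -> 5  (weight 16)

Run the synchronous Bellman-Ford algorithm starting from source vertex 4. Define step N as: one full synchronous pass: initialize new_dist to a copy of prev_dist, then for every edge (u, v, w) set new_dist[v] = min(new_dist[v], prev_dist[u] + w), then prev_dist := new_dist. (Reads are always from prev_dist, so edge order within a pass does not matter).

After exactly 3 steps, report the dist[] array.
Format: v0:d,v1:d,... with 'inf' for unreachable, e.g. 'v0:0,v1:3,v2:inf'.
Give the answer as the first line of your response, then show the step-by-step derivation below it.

v0:inf,v1:52,v2:inf,v3:4,v4:0,v5:33,v6:inf,v7:17

step 1: dist = v0:inf,v1:inf,v2:inf,v3:4,v4:0,v5:inf,v6:inf,v7:17
step 2: dist = v0:inf,v1:inf,v2:inf,v3:4,v4:0,v5:33,v6:inf,v7:17
step 3: dist = v0:inf,v1:52,v2:inf,v3:4,v4:0,v5:33,v6:inf,v7:17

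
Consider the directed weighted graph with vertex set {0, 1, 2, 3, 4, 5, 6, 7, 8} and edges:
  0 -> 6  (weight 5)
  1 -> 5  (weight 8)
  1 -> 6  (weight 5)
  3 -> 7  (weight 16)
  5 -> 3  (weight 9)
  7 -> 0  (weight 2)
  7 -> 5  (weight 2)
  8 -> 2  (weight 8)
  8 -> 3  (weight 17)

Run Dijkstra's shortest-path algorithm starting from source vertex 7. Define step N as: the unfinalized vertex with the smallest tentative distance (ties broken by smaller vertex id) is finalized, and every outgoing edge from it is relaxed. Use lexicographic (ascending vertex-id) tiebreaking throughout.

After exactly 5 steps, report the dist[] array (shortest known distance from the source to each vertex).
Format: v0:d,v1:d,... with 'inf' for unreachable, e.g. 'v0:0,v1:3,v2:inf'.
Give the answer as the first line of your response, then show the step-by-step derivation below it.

v0:2,v1:inf,v2:inf,v3:11,v4:inf,v5:2,v6:7,v7:0,v8:inf

step 1: dist = v0:2,v1:inf,v2:inf,v3:inf,v4:inf,v5:2,v6:inf,v7:0,v8:inf
step 2: dist = v0:2,v1:inf,v2:inf,v3:inf,v4:inf,v5:2,v6:7,v7:0,v8:inf
step 3: dist = v0:2,v1:inf,v2:inf,v3:11,v4:inf,v5:2,v6:7,v7:0,v8:inf
step 4: dist = v0:2,v1:inf,v2:inf,v3:11,v4:inf,v5:2,v6:7,v7:0,v8:inf
step 5: dist = v0:2,v1:inf,v2:inf,v3:11,v4:inf,v5:2,v6:7,v7:0,v8:inf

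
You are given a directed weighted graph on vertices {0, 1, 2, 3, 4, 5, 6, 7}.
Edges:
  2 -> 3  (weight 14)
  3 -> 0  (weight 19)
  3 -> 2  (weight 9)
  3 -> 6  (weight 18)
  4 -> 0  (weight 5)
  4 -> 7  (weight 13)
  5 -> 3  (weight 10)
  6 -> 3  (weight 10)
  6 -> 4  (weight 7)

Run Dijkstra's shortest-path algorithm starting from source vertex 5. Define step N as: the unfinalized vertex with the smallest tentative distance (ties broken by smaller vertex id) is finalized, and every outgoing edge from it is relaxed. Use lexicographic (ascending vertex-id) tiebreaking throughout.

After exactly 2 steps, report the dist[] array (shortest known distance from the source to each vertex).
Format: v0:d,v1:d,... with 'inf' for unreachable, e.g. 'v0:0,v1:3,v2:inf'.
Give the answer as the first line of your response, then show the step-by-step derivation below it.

v0:29,v1:inf,v2:19,v3:10,v4:inf,v5:0,v6:28,v7:inf

step 1: dist = v0:inf,v1:inf,v2:inf,v3:10,v4:inf,v5:0,v6:inf,v7:inf
step 2: dist = v0:29,v1:inf,v2:19,v3:10,v4:inf,v5:0,v6:28,v7:inf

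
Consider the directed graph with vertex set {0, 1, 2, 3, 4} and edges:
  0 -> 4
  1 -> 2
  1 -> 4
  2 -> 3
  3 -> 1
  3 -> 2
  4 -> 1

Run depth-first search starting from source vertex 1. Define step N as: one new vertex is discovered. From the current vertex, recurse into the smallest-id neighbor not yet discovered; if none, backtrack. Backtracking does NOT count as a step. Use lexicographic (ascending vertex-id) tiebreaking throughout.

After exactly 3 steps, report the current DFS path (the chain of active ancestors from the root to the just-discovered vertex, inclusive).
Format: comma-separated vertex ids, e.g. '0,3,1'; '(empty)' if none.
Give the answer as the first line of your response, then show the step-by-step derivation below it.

1,2,3

step 1: discover 1; path=1; order=1
step 2: discover 2; path=1>2; order=1,2
step 3: discover 3; path=1>2>3; order=1,2,3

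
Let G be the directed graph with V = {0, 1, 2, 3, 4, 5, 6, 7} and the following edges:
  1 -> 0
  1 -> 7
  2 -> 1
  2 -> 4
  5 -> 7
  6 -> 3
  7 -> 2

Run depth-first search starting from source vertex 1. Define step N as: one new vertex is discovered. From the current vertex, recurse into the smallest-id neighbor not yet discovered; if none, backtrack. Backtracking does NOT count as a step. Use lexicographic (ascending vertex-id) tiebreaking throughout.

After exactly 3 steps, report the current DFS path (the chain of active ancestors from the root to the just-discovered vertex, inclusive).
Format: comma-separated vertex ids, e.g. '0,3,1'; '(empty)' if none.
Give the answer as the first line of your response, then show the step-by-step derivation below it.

1,7

step 1: discover 1; path=1; order=1
step 2: discover 0; path=1>0; order=1,0
step 3: discover 7; path=1>7; order=1,0,7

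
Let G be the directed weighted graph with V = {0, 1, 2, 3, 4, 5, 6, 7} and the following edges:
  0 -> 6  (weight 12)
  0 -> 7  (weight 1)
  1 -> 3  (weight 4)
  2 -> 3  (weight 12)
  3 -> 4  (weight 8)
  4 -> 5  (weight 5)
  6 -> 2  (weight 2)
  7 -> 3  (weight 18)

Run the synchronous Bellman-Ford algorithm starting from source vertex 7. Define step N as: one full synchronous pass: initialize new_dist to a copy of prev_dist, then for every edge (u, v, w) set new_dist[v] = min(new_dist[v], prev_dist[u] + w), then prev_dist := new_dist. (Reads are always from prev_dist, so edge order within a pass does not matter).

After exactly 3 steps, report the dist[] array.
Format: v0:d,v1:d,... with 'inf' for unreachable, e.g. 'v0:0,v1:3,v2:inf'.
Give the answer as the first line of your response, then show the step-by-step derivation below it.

v0:inf,v1:inf,v2:inf,v3:18,v4:26,v5:31,v6:inf,v7:0

step 1: dist = v0:inf,v1:inf,v2:inf,v3:18,v4:inf,v5:inf,v6:inf,v7:0
step 2: dist = v0:inf,v1:inf,v2:inf,v3:18,v4:26,v5:inf,v6:inf,v7:0
step 3: dist = v0:inf,v1:inf,v2:inf,v3:18,v4:26,v5:31,v6:inf,v7:0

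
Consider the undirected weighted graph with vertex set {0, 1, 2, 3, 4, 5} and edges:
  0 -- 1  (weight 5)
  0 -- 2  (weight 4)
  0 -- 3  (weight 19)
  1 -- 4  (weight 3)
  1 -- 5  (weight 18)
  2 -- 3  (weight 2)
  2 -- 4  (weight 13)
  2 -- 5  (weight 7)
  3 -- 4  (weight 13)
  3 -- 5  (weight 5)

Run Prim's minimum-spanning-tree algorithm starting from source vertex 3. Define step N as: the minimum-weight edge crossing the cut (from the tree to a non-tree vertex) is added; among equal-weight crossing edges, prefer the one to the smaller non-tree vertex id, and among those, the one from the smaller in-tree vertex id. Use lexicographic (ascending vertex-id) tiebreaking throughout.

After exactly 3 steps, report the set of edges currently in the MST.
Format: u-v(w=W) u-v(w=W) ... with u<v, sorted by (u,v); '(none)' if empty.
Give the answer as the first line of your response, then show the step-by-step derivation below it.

0-1(w=5) 0-2(w=4) 2-3(w=2)

step 1: add edge 2-3 (w=2); MST = {2-3(w=2)}
step 2: add edge 0-2 (w=4); MST = {0-2(w=4) 2-3(w=2)}
step 3: add edge 0-1 (w=5); MST = {0-1(w=5) 0-2(w=4) 2-3(w=2)}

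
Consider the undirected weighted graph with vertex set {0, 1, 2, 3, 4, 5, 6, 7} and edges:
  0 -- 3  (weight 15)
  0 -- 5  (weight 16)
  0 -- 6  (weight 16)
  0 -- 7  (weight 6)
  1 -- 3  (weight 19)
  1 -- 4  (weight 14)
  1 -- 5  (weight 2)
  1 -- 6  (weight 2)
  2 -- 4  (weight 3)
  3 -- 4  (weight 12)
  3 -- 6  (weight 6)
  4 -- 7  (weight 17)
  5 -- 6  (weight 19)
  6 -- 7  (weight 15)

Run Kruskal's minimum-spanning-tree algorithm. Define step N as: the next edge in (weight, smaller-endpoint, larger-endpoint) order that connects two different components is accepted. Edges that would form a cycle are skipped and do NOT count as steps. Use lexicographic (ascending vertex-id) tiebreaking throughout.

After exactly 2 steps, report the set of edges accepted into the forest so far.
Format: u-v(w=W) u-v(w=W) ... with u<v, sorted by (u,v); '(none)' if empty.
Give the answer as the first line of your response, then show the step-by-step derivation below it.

1-5(w=2) 1-6(w=2)

step 1: add edge 1-5 (w=2); MST = {1-5(w=2)}
step 2: add edge 1-6 (w=2); MST = {1-5(w=2) 1-6(w=2)}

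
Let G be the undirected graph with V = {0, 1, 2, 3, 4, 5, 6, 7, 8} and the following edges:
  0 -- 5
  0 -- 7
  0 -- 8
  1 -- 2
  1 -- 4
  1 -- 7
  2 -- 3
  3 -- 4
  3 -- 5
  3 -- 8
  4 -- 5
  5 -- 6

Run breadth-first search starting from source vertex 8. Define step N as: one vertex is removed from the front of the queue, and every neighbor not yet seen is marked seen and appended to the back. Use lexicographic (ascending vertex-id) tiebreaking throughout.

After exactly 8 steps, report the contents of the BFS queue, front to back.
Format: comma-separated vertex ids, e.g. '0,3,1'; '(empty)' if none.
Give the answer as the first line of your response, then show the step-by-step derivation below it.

1

step 1: dequeue 8; queue=[0,3]; order=8
step 2: dequeue 0; queue=[3,5,7]; order=8,0
step 3: dequeue 3; queue=[5,7,2,4]; order=8,0,3
step 4: dequeue 5; queue=[7,2,4,6]; order=8,0,3,5
step 5: dequeue 7; queue=[2,4,6,1]; order=8,0,3,5,7
step 6: dequeue 2; queue=[4,6,1]; order=8,0,3,5,7,2
step 7: dequeue 4; queue=[6,1]; order=8,0,3,5,7,2,4
step 8: dequeue 6; queue=[1]; order=8,0,3,5,7,2,4,6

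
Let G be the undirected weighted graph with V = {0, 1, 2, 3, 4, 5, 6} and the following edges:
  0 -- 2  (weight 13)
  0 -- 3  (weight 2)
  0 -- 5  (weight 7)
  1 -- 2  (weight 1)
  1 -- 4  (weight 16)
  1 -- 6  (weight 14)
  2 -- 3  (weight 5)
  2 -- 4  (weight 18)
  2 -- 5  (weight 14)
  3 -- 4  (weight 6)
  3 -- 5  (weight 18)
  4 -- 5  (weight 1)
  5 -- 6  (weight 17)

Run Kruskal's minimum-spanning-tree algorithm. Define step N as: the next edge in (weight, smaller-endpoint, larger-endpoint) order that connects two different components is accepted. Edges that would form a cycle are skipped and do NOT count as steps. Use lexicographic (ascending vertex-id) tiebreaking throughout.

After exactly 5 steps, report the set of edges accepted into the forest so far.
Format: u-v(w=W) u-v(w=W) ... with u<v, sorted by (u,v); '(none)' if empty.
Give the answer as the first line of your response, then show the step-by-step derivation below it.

0-3(w=2) 1-2(w=1) 2-3(w=5) 3-4(w=6) 4-5(w=1)

step 1: add edge 1-2 (w=1); MST = {1-2(w=1)}
step 2: add edge 4-5 (w=1); MST = {1-2(w=1) 4-5(w=1)}
step 3: add edge 0-3 (w=2); MST = {0-3(w=2) 1-2(w=1) 4-5(w=1)}
step 4: add edge 2-3 (w=5); MST = {0-3(w=2) 1-2(w=1) 2-3(w=5) 4-5(w=1)}
step 5: add edge 3-4 (w=6); MST = {0-3(w=2) 1-2(w=1) 2-3(w=5) 3-4(w=6) 4-5(w=1)}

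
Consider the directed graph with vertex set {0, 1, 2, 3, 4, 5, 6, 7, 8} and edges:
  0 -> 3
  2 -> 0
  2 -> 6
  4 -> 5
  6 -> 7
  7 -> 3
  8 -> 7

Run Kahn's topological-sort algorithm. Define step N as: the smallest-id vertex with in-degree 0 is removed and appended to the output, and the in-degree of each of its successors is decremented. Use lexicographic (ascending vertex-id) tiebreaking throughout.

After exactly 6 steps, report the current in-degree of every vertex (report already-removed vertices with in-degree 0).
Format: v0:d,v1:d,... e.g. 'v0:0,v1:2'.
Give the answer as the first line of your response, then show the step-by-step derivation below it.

v0:0,v1:0,v2:0,v3:1,v4:0,v5:0,v6:0,v7:1,v8:0

step 1: output 1; order=[1]; indeg=(1,0,0,2,0,1,1,2,0)
step 2: output 2; order=[1,2]; indeg=(0,0,0,2,0,1,0,2,0)
step 3: output 0; order=[1,2,0]; indeg=(0,0,0,1,0,1,0,2,0)
step 4: output 4; order=[1,2,0,4]; indeg=(0,0,0,1,0,0,0,2,0)
step 5: output 5; order=[1,2,0,4,5]; indeg=(0,0,0,1,0,0,0,2,0)
step 6: output 6; order=[1,2,0,4,5,6]; indeg=(0,0,0,1,0,0,0,1,0)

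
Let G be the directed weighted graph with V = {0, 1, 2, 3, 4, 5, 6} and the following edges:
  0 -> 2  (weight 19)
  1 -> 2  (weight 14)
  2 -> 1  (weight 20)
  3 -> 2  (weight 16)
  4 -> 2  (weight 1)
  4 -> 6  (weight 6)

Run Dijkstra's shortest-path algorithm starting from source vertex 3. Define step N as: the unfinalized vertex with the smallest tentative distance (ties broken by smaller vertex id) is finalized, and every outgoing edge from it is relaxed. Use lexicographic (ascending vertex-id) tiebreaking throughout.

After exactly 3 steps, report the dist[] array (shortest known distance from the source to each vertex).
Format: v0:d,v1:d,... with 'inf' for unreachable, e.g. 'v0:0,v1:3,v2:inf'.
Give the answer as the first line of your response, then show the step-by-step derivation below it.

v0:inf,v1:36,v2:16,v3:0,v4:inf,v5:inf,v6:inf

step 1: dist = v0:inf,v1:inf,v2:16,v3:0,v4:inf,v5:inf,v6:inf
step 2: dist = v0:inf,v1:36,v2:16,v3:0,v4:inf,v5:inf,v6:inf
step 3: dist = v0:inf,v1:36,v2:16,v3:0,v4:inf,v5:inf,v6:inf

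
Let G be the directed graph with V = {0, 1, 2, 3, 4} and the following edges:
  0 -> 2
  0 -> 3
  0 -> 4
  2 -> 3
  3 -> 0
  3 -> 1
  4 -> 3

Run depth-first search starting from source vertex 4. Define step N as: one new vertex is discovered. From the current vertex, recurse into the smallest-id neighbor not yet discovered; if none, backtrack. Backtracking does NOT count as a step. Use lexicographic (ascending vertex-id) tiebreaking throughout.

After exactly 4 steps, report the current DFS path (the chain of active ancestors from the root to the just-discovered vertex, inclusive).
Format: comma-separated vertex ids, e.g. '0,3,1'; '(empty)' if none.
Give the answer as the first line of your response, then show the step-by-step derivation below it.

4,3,0,2

step 1: discover 4; path=4; order=4
step 2: discover 3; path=4>3; order=4,3
step 3: discover 0; path=4>3>0; order=4,3,0
step 4: discover 2; path=4>3>0>2; order=4,3,0,2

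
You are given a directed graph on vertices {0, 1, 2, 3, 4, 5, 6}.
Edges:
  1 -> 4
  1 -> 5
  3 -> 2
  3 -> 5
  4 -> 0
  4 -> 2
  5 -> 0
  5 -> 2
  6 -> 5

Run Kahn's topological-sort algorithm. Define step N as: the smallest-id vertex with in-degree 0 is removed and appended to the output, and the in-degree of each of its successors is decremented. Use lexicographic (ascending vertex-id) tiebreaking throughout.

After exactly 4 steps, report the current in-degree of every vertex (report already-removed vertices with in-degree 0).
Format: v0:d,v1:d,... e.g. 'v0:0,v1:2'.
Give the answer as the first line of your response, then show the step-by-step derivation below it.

v0:1,v1:0,v2:1,v3:0,v4:0,v5:0,v6:0

step 1: output 1; order=[1]; indeg=(2,0,3,0,0,2,0)
step 2: output 3; order=[1,3]; indeg=(2,0,2,0,0,1,0)
step 3: output 4; order=[1,3,4]; indeg=(1,0,1,0,0,1,0)
step 4: output 6; order=[1,3,4,6]; indeg=(1,0,1,0,0,0,0)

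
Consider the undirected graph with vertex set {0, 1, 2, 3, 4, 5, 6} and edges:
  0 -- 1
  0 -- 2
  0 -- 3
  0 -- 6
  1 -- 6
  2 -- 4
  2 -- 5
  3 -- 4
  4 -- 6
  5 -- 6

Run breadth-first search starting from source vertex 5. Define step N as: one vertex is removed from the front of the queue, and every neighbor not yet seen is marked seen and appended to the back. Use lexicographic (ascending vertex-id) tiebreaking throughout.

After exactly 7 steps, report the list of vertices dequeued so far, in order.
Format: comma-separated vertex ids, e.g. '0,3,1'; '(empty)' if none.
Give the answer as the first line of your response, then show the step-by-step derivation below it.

5,2,6,0,4,1,3

step 1: dequeue 5; queue=[2,6]; order=5
step 2: dequeue 2; queue=[6,0,4]; order=5,2
step 3: dequeue 6; queue=[0,4,1]; order=5,2,6
step 4: dequeue 0; queue=[4,1,3]; order=5,2,6,0
step 5: dequeue 4; queue=[1,3]; order=5,2,6,0,4
step 6: dequeue 1; queue=[3]; order=5,2,6,0,4,1
step 7: dequeue 3; queue=[(empty)]; order=5,2,6,0,4,1,3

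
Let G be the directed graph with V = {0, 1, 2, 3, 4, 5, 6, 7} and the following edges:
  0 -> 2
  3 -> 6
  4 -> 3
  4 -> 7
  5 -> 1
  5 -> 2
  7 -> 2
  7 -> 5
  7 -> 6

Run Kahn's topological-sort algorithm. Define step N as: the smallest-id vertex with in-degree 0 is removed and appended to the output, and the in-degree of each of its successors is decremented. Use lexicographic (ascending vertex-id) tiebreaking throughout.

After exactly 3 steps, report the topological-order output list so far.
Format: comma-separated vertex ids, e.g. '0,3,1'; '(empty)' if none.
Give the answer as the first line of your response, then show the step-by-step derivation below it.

0,4,3

step 1: output 0; order=[0]; indeg=(0,1,2,1,0,1,2,1)
step 2: output 4; order=[0,4]; indeg=(0,1,2,0,0,1,2,0)
step 3: output 3; order=[0,4,3]; indeg=(0,1,2,0,0,1,1,0)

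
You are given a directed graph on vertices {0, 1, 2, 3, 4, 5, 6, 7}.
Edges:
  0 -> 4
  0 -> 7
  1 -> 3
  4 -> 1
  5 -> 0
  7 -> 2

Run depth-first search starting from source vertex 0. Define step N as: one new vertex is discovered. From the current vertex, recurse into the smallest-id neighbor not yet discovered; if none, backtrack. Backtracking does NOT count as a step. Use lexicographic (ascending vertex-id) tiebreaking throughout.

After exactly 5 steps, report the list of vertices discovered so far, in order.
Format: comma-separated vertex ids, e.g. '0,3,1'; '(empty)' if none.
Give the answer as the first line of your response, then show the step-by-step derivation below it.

0,4,1,3,7

step 1: discover 0; path=0; order=0
step 2: discover 4; path=0>4; order=0,4
step 3: discover 1; path=0>4>1; order=0,4,1
step 4: discover 3; path=0>4>1>3; order=0,4,1,3
step 5: discover 7; path=0>7; order=0,4,1,3,7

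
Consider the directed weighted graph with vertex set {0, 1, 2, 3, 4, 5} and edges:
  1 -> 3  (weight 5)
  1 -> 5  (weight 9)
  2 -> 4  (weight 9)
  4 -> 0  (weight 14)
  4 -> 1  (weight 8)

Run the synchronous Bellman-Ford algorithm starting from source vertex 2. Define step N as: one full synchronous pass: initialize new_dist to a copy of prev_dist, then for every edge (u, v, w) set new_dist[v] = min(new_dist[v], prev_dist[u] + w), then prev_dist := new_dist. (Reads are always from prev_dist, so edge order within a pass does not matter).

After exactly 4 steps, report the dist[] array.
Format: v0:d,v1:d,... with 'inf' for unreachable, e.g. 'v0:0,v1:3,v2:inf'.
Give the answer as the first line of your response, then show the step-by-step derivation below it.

v0:23,v1:17,v2:0,v3:22,v4:9,v5:26

step 1: dist = v0:inf,v1:inf,v2:0,v3:inf,v4:9,v5:inf
step 2: dist = v0:23,v1:17,v2:0,v3:inf,v4:9,v5:inf
step 3: dist = v0:23,v1:17,v2:0,v3:22,v4:9,v5:26
step 4: dist = v0:23,v1:17,v2:0,v3:22,v4:9,v5:26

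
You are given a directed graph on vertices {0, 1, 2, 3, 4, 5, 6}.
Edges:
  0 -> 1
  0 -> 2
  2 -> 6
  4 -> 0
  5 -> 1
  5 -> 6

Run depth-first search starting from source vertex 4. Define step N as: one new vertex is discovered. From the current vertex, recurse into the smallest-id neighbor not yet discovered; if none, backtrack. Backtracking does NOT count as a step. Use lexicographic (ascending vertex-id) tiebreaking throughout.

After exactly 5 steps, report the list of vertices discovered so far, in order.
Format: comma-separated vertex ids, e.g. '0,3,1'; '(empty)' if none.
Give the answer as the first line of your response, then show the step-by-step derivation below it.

4,0,1,2,6

step 1: discover 4; path=4; order=4
step 2: discover 0; path=4>0; order=4,0
step 3: discover 1; path=4>0>1; order=4,0,1
step 4: discover 2; path=4>0>2; order=4,0,1,2
step 5: discover 6; path=4>0>2>6; order=4,0,1,2,6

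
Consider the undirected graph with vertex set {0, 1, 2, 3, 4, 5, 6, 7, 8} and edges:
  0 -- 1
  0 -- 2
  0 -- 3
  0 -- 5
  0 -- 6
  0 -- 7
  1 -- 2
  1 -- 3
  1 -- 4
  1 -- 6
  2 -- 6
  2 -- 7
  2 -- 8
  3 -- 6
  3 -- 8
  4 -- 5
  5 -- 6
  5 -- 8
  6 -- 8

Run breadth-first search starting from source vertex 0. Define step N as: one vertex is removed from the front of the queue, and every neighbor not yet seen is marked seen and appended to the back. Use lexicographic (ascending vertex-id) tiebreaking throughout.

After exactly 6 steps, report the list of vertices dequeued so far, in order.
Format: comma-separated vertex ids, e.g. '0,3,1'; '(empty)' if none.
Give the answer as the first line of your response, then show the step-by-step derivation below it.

0,1,2,3,5,6

step 1: dequeue 0; queue=[1,2,3,5,6,7]; order=0
step 2: dequeue 1; queue=[2,3,5,6,7,4]; order=0,1
step 3: dequeue 2; queue=[3,5,6,7,4,8]; order=0,1,2
step 4: dequeue 3; queue=[5,6,7,4,8]; order=0,1,2,3
step 5: dequeue 5; queue=[6,7,4,8]; order=0,1,2,3,5
step 6: dequeue 6; queue=[7,4,8]; order=0,1,2,3,5,6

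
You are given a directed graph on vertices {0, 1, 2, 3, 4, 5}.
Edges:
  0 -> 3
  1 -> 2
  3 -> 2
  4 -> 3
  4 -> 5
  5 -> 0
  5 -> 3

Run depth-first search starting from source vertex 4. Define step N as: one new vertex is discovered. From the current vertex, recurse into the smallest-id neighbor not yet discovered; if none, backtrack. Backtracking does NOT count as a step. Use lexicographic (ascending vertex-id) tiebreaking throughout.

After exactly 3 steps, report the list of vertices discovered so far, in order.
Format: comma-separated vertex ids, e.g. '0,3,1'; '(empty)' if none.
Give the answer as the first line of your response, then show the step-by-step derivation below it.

4,3,2

step 1: discover 4; path=4; order=4
step 2: discover 3; path=4>3; order=4,3
step 3: discover 2; path=4>3>2; order=4,3,2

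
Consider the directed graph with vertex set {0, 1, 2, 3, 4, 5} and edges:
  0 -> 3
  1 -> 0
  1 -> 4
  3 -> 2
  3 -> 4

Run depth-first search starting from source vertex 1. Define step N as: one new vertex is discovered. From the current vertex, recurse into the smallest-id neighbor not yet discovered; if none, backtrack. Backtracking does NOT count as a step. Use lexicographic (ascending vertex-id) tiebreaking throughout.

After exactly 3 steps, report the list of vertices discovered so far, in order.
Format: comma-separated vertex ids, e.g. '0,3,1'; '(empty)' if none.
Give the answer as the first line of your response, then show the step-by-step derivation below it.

1,0,3

step 1: discover 1; path=1; order=1
step 2: discover 0; path=1>0; order=1,0
step 3: discover 3; path=1>0>3; order=1,0,3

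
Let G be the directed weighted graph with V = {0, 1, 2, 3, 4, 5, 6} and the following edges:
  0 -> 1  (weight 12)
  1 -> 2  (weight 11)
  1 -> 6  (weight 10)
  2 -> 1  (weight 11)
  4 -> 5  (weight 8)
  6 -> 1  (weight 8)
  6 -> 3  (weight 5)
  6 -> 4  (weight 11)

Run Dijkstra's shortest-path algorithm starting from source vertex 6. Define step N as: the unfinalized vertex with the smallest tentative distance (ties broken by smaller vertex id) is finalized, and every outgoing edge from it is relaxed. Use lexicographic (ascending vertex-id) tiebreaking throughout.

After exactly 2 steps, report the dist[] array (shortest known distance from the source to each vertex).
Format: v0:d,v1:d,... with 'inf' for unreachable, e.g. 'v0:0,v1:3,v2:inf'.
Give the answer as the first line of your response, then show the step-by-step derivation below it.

v0:inf,v1:8,v2:inf,v3:5,v4:11,v5:inf,v6:0

step 1: dist = v0:inf,v1:8,v2:inf,v3:5,v4:11,v5:inf,v6:0
step 2: dist = v0:inf,v1:8,v2:inf,v3:5,v4:11,v5:inf,v6:0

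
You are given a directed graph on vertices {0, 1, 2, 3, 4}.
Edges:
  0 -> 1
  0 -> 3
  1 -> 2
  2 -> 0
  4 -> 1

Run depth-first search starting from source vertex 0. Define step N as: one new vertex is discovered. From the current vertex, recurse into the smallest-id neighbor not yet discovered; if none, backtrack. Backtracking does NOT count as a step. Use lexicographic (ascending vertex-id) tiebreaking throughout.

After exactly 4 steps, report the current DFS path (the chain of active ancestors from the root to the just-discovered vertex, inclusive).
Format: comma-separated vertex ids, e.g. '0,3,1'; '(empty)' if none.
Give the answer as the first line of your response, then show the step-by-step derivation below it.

0,3

step 1: discover 0; path=0; order=0
step 2: discover 1; path=0>1; order=0,1
step 3: discover 2; path=0>1>2; order=0,1,2
step 4: discover 3; path=0>3; order=0,1,2,3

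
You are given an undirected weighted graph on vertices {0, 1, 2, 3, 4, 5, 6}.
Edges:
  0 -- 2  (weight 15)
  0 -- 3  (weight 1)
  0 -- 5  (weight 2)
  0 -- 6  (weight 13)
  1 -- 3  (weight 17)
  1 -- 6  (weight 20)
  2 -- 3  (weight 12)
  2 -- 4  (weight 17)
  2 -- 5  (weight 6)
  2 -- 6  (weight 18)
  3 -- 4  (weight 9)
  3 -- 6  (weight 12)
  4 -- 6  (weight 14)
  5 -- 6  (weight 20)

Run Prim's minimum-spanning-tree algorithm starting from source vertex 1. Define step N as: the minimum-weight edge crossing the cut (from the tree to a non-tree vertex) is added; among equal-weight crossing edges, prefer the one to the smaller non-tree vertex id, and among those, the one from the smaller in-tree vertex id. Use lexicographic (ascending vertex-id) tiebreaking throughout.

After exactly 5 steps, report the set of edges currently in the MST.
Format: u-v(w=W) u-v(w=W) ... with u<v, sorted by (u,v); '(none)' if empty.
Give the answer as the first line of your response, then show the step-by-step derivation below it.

0-3(w=1) 0-5(w=2) 1-3(w=17) 2-5(w=6) 3-4(w=9)

step 1: add edge 1-3 (w=17); MST = {1-3(w=17)}
step 2: add edge 0-3 (w=1); MST = {0-3(w=1) 1-3(w=17)}
step 3: add edge 0-5 (w=2); MST = {0-3(w=1) 0-5(w=2) 1-3(w=17)}
step 4: add edge 2-5 (w=6); MST = {0-3(w=1) 0-5(w=2) 1-3(w=17) 2-5(w=6)}
step 5: add edge 3-4 (w=9); MST = {0-3(w=1) 0-5(w=2) 1-3(w=17) 2-5(w=6) 3-4(w=9)}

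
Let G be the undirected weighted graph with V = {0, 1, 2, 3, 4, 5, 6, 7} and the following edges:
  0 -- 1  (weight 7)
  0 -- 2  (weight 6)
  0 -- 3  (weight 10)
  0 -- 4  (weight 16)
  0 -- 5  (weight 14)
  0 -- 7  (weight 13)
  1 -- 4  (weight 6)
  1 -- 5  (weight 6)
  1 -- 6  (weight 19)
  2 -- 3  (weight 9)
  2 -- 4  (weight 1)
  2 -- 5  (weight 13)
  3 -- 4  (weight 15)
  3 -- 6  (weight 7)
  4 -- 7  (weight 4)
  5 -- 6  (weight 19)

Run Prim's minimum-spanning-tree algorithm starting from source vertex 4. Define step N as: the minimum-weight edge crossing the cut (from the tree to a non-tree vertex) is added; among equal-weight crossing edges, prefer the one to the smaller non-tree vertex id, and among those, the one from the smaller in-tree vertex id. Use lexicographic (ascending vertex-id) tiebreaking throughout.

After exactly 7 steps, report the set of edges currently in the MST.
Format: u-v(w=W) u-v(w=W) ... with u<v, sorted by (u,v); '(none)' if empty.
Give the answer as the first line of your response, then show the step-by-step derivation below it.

0-2(w=6) 1-4(w=6) 1-5(w=6) 2-3(w=9) 2-4(w=1) 3-6(w=7) 4-7(w=4)

step 1: add edge 2-4 (w=1); MST = {2-4(w=1)}
step 2: add edge 4-7 (w=4); MST = {2-4(w=1) 4-7(w=4)}
step 3: add edge 0-2 (w=6); MST = {0-2(w=6) 2-4(w=1) 4-7(w=4)}
step 4: add edge 1-4 (w=6); MST = {0-2(w=6) 1-4(w=6) 2-4(w=1) 4-7(w=4)}
step 5: add edge 1-5 (w=6); MST = {0-2(w=6) 1-4(w=6) 1-5(w=6) 2-4(w=1) 4-7(w=4)}
step 6: add edge 2-3 (w=9); MST = {0-2(w=6) 1-4(w=6) 1-5(w=6) 2-3(w=9) 2-4(w=1) 4-7(w=4)}
step 7: add edge 3-6 (w=7); MST = {0-2(w=6) 1-4(w=6) 1-5(w=6) 2-3(w=9) 2-4(w=1) 3-6(w=7) 4-7(w=4)}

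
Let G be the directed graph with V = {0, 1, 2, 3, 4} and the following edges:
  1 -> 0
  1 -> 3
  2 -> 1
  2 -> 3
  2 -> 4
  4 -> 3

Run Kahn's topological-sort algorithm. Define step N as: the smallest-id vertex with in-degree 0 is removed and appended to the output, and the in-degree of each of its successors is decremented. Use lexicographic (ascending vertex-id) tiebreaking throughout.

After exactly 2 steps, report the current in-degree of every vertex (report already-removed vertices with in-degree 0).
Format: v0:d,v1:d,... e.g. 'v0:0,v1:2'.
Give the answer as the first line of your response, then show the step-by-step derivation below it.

v0:0,v1:0,v2:0,v3:1,v4:0

step 1: output 2; order=[2]; indeg=(1,0,0,2,0)
step 2: output 1; order=[2,1]; indeg=(0,0,0,1,0)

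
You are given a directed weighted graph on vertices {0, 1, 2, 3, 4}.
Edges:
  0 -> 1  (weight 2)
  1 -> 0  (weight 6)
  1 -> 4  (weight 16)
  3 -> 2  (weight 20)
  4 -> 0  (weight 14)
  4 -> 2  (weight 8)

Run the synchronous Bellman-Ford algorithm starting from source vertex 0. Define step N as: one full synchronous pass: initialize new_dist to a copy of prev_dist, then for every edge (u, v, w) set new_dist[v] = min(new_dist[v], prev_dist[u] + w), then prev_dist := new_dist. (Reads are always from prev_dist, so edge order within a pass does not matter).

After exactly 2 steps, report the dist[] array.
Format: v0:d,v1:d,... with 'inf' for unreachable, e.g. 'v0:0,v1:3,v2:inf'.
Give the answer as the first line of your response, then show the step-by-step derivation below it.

v0:0,v1:2,v2:inf,v3:inf,v4:18

step 1: dist = v0:0,v1:2,v2:inf,v3:inf,v4:inf
step 2: dist = v0:0,v1:2,v2:inf,v3:inf,v4:18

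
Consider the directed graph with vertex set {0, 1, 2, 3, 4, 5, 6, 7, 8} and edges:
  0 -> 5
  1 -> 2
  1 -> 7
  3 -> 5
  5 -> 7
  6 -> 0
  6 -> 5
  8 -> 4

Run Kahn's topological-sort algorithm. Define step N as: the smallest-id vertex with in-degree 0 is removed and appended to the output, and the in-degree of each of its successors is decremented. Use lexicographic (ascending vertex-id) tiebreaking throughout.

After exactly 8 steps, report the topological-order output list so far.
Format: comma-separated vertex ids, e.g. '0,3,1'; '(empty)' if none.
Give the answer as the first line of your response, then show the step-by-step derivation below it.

1,2,3,6,0,5,7,8

step 1: output 1; order=[1]; indeg=(1,0,0,0,1,3,0,1,0)
step 2: output 2; order=[1,2]; indeg=(1,0,0,0,1,3,0,1,0)
step 3: output 3; order=[1,2,3]; indeg=(1,0,0,0,1,2,0,1,0)
step 4: output 6; order=[1,2,3,6]; indeg=(0,0,0,0,1,1,0,1,0)
step 5: output 0; order=[1,2,3,6,0]; indeg=(0,0,0,0,1,0,0,1,0)
step 6: output 5; order=[1,2,3,6,0,5]; indeg=(0,0,0,0,1,0,0,0,0)
step 7: output 7; order=[1,2,3,6,0,5,7]; indeg=(0,0,0,0,1,0,0,0,0)
step 8: output 8; order=[1,2,3,6,0,5,7,8]; indeg=(0,0,0,0,0,0,0,0,0)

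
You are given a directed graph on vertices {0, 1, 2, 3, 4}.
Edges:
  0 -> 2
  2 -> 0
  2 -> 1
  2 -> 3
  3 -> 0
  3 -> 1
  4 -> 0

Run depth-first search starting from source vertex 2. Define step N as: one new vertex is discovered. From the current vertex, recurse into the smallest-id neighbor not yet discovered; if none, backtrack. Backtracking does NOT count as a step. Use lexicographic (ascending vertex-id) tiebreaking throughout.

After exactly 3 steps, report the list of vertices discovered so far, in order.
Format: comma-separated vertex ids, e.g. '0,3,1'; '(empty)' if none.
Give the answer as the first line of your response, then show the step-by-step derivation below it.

2,0,1

step 1: discover 2; path=2; order=2
step 2: discover 0; path=2>0; order=2,0
step 3: discover 1; path=2>1; order=2,0,1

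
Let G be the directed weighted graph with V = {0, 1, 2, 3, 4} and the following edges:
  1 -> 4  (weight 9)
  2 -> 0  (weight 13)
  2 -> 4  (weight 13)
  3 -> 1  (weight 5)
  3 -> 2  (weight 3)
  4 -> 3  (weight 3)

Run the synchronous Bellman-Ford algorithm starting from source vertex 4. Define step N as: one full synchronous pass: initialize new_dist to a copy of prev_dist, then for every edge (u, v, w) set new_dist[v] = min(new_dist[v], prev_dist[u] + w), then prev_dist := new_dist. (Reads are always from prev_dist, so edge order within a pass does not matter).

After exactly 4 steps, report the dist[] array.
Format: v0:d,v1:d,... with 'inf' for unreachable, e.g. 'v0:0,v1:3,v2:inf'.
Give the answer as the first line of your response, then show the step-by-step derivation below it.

v0:19,v1:8,v2:6,v3:3,v4:0

step 1: dist = v0:inf,v1:inf,v2:inf,v3:3,v4:0
step 2: dist = v0:inf,v1:8,v2:6,v3:3,v4:0
step 3: dist = v0:19,v1:8,v2:6,v3:3,v4:0
step 4: dist = v0:19,v1:8,v2:6,v3:3,v4:0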